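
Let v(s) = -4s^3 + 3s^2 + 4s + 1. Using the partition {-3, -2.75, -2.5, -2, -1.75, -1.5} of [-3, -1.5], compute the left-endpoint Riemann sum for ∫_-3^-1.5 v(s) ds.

106.5

Subinterval widths: 0.25, 0.25, 0.5, 0.25, 0.25.
Left endpoints: -3, -2.75, -2.5, -2, -1.75.
v(-3) = 124, v(-2.75) = 95.875, v(-2.5) = 72.25, v(-2) = 37, v(-1.75) = 24.625.
Sum = Σ Δs_i · v(s_i).
Sum = 106.5.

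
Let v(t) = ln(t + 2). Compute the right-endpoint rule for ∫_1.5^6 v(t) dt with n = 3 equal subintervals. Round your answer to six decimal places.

8.341022

Δt = (6 − 1.5)/3 = 1.5.
Right endpoints: 3, 4.5, 6.
v(3) ≈ 1.609438, v(4.5) ≈ 1.871802, v(6) ≈ 2.079442.
Sum = Δt · [v(3) + v(4.5) + v(6)].
Sum ≈ 8.341022.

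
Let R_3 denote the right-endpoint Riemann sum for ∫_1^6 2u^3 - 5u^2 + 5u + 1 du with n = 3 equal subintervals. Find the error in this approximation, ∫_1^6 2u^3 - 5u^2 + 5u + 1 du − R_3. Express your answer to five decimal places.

Exact integral: ∫_1^6 f(u) du ≈ 381.6666667.
R_3 ≈ 652.0370370.
Error ≈ 381.6666667 − 652.0370370 ≈ -270.37037.

-270.37037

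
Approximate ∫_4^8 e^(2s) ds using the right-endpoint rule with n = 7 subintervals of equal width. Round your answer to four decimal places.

7452830.5775

Δs = (8 − 4)/7 = 4/7.
Right endpoints: 32/7, 36/7, 40/7, 44/7, 48/7, 52/7, 8.
f(32/7) ≈ 9347.4340, f(36/7) ≈ 29310.8867, f(40/7) ≈ 91910.5802, f(44/7) ≈ 288205.3631, f(48/7) ≈ 903729.8121, f(52/7) ≈ 2833838.9141, f(8) ≈ 8886110.5205.
Sum = Δs · [f(32/7) + f(36/7) + f(40/7) + ...].
Sum ≈ 7452830.5775.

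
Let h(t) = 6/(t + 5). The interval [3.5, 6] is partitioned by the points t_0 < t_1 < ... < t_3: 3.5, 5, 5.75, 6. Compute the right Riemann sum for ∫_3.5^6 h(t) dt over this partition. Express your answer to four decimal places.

Subinterval widths: 1.5, 0.75, 0.25.
Right endpoints: 5, 5.75, 6.
h(5) = 0.6, h(5.75) = 24/43, h(6) = 6/11.
Sum = Σ Δt_i · h(t_i).
Sum ≈ 1.4550.

1.4550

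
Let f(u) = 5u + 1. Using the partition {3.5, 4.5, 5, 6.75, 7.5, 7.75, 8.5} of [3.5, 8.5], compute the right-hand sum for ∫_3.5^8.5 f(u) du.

168.75

Subinterval widths: 1, 0.5, 1.75, 0.75, 0.25, 0.75.
Right endpoints: 4.5, 5, 6.75, 7.5, 7.75, 8.5.
f(4.5) = 23.5, f(5) = 26, f(6.75) = 34.75, f(7.5) = 38.5, f(7.75) = 39.75, f(8.5) = 43.5.
Sum = Σ Δu_i · f(u_i).
Sum = 168.75.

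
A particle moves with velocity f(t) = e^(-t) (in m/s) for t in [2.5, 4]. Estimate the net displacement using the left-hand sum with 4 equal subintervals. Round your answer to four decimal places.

Δt = (4 − 2.5)/4 = 0.375.
Left endpoints: 2.5, 2.875, 3.25, 3.625.
f(2.5) ≈ 0.0821, f(2.875) ≈ 0.0564, f(3.25) ≈ 0.0388, f(3.625) ≈ 0.0266.
Sum = Δt · [f(2.5) + f(2.875) + f(3.25) + f(3.625)].
Sum ≈ 0.0765.

0.0765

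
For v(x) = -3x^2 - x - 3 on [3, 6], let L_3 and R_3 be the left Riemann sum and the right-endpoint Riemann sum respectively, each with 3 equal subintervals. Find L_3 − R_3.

84

L_3 = -171.
R_3 = -255.
L_3 − R_3 = 84.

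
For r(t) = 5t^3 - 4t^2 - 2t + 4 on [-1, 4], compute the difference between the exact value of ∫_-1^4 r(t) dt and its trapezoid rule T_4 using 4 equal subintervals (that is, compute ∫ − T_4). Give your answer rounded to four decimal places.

-24.0885

Exact integral: ∫_-1^4 r(t) dt ≈ 237.083333.
T_4 = 261.171875.
Error ≈ 237.083333 − 261.171875 ≈ -24.0885.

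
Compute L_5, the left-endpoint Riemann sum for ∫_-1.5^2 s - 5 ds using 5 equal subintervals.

Δs = (2 − (-1.5))/5 = 0.7.
Left endpoints: -1.5, -0.8, -0.1, 0.6, 1.3.
f(-1.5) = -6.5, f(-0.8) = -5.8, f(-0.1) = -5.1, f(0.6) = -4.4, f(1.3) = -3.7.
Sum = Δs · [f(-1.5) + f(-0.8) + f(-0.1) + f(0.6) + f(1.3)].
Sum = -17.85.

-17.85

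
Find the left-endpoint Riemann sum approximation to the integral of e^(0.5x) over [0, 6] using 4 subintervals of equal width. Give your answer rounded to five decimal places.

Δx = (6 − 0)/4 = 1.5.
Left endpoints: 0, 1.5, 3, 4.5.
f(0) ≈ 1.00000, f(1.5) ≈ 2.11700, f(3) ≈ 4.48169, f(4.5) ≈ 9.48774.
Sum = Δx · [f(0) + f(1.5) + f(3) + f(4.5)].
Sum ≈ 25.62964.

25.62964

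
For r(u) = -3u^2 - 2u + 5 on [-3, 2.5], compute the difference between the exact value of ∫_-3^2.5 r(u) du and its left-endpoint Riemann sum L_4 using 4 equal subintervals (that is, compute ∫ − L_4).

3.30859375

Exact integral: ∫_-3^2.5 r(u) du = -12.375.
L_4 = -15.68359375.
Error = -12.375 − (-15.68359375) = 3.30859375.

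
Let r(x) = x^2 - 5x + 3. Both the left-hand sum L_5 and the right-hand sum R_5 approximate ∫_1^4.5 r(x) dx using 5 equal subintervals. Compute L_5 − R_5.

-1.225

L_5 = -7.91.
R_5 = -6.685.
L_5 − R_5 = -1.225.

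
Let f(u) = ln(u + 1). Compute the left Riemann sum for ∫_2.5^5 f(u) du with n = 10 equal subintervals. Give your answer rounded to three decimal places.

3.798

Δu = (5 − 2.5)/10 = 0.25.
Left endpoints: 2.5, 2.75, 3, 3.25, 3.5, 3.75, 4, 4.25, 4.5, 4.75.
f(2.5) ≈ 1.253, f(2.75) ≈ 1.322, f(3) ≈ 1.386, f(3.25) ≈ 1.447, f(3.5) ≈ 1.504, f(3.75) ≈ 1.558, f(4) ≈ 1.609, f(4.25) ≈ 1.658, f(4.5) ≈ 1.705, f(4.75) ≈ 1.749.
Sum = Δu · [f(2.5) + f(2.75) + f(3) + ...].
Sum ≈ 3.798.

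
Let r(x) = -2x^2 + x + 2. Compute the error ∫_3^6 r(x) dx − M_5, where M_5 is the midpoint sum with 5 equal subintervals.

Exact integral: ∫_3^6 r(x) dx = -106.5.
M_5 = -106.32.
Error = -106.5 − (-106.32) = -0.18.

-0.18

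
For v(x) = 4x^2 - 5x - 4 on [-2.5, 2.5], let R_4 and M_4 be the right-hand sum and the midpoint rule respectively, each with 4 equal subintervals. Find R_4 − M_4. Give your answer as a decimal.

-7.8125

R_4 = 11.25.
M_4 = 19.0625.
R_4 − M_4 = -7.8125.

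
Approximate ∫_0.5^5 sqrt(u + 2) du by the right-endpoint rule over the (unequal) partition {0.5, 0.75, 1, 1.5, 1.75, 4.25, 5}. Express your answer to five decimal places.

Subinterval widths: 0.25, 0.25, 0.5, 0.25, 2.5, 0.75.
Right endpoints: 0.75, 1, 1.5, 1.75, 4.25, 5.
f(0.75) ≈ 1.65831, f(1) ≈ 1.73205, f(1.5) ≈ 1.87083, f(1.75) ≈ 1.93649, f(4.25) ≈ 2.50000, f(5) ≈ 2.64575.
Sum = Σ Δu_i · f(u_i).
Sum ≈ 10.50144.

10.50144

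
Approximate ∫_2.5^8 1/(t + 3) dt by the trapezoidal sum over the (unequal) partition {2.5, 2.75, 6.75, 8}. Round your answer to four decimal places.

0.7183

Subinterval widths: 0.25, 4, 1.25.
f(2.5) = 2/11, f(2.75) = 4/23, f(6.75) = 4/39, f(8) = 1/11.
On each subinterval the trapezoid contributes (Δt_i/2)·[f(t_{i-1}) + f(t_i)].
Sum ≈ 0.7183.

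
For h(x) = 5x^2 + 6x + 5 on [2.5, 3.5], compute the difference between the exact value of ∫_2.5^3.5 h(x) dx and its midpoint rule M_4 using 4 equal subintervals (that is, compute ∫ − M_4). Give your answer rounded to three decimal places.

0.026

Exact integral: ∫_2.5^3.5 h(x) dx ≈ 68.41667.
M_4 = 68.390625.
Error ≈ 68.41667 − 68.390625 ≈ 0.026.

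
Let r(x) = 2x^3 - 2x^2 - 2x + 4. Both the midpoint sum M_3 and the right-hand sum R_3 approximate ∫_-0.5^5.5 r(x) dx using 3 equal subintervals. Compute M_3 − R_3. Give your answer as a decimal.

M_3 = 314.5.
R_3 = 653.5.
M_3 − R_3 = -339.

-339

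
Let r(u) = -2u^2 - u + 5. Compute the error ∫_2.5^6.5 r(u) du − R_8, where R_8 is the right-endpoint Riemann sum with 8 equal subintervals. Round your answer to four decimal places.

19.3333

Exact integral: ∫_2.5^6.5 r(u) du ≈ -170.666667.
R_8 = -190.
Error ≈ -170.666667 − (-190) ≈ 19.3333.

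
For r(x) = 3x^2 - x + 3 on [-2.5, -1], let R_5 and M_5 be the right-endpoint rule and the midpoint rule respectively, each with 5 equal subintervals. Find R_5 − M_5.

R_5 = 19.23.
M_5 = 21.71625.
R_5 − M_5 = -2.48625.

-2.48625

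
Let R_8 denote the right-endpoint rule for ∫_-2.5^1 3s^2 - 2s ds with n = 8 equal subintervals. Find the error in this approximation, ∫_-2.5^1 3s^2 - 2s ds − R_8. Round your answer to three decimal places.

Exact integral: ∫_-2.5^1 f(s) ds = 21.875.
R_8 ≈ 17.23340.
Error ≈ 21.875 − 17.23340 ≈ 4.642.

4.642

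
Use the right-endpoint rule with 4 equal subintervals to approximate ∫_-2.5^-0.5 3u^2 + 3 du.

Δu = (-0.5 − (-2.5))/4 = 0.5.
Right endpoints: -2, -1.5, -1, -0.5.
f(-2) = 15, f(-1.5) = 9.75, f(-1) = 6, f(-0.5) = 3.75.
Sum = Δu · [f(-2) + f(-1.5) + f(-1) + f(-0.5)].
Sum = 17.25.

17.25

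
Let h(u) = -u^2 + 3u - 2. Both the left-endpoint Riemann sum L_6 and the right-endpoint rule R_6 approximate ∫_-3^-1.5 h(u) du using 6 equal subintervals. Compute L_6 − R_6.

L_6 = -22.421875.
R_6 = -19.609375.
L_6 − R_6 = -2.8125.

-2.8125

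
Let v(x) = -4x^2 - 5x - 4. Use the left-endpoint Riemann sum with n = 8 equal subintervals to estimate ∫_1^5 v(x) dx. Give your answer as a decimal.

Δx = (5 − 1)/8 = 0.5.
Left endpoints: 1, 1.5, 2, 2.5, 3, 3.5, 4, 4.5.
v(1) = -13, v(1.5) = -20.5, v(2) = -30, v(2.5) = -41.5, v(3) = -55, v(3.5) = -70.5, v(4) = -88, v(4.5) = -107.5.
Sum = Δx · [v(1) + v(1.5) + v(2) + ...].
Sum = -213.

-213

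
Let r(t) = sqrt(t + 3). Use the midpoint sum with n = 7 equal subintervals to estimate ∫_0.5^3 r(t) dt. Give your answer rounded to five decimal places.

5.43303

Δt = (3 − 0.5)/7 = 5/14.
Midpoints: 19/28, 29/28, 39/28, 1.75, 59/28, 69/28, 79/28.
r(19/28) ≈ 1.91796, r(29/28) ≈ 2.00891, r(39/28) ≈ 2.09591, r(1.75) ≈ 2.17945, r(59/28) ≈ 2.25990, r(69/28) ≈ 2.33758, r(79/28) ≈ 2.41276.
Sum = Δt · [r(19/28) + r(29/28) + r(39/28) + ...].
Sum ≈ 5.43303.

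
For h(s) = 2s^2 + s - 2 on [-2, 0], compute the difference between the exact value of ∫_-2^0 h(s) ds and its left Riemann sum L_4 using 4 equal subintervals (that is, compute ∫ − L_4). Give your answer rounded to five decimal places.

Exact integral: ∫_-2^0 h(s) ds ≈ -0.6666667.
L_4 = 1.
Error ≈ -0.6666667 − 1 ≈ -1.66667.

-1.66667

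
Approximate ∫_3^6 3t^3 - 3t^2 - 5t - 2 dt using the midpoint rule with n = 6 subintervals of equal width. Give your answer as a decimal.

Δt = (6 − 3)/6 = 0.5.
Midpoints: 3.25, 3.75, 4.25, 4.75, 5.25, 5.75.
f(3.25) = 53.046875, f(3.75) = 95.265625, f(4.25) = 152.859375, f(4.75) = 228.078125, f(5.25) = 323.171875, f(5.75) = 440.390625.
Sum = Δt · [f(3.25) + f(3.75) + f(4.25) + ...].
Sum = 646.40625.

646.40625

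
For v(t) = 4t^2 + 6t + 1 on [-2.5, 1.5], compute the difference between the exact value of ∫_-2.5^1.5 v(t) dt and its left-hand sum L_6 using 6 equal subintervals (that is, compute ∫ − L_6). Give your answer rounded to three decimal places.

Exact integral: ∫_-2.5^1.5 v(t) dt ≈ 17.33333.
L_6 ≈ 15.85185.
Error ≈ 17.33333 − 15.85185 ≈ 1.481.

1.481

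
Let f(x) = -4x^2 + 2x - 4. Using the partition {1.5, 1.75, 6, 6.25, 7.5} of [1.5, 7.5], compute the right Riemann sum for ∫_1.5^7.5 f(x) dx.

-885.625

Subinterval widths: 0.25, 4.25, 0.25, 1.25.
Right endpoints: 1.75, 6, 6.25, 7.5.
f(1.75) = -12.75, f(6) = -136, f(6.25) = -147.75, f(7.5) = -214.
Sum = Σ Δx_i · f(x_i).
Sum = -885.625.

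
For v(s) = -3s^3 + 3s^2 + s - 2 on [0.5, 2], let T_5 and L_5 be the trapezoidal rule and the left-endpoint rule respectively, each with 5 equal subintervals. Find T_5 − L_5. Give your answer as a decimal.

-1.63125

T_5 = -5.38875.
L_5 = -3.7575.
T_5 − L_5 = -1.63125.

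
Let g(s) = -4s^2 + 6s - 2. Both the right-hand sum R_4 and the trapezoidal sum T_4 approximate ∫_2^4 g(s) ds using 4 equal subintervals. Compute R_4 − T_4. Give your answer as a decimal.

-9

R_4 = -52.
T_4 = -43.
R_4 − T_4 = -9.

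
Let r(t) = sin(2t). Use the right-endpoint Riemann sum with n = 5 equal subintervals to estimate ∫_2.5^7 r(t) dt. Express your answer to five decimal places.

Δt = (7 − 2.5)/5 = 0.9.
Right endpoints: 3.4, 4.3, 5.2, 6.1, 7.
r(3.4) ≈ 0.49411, r(4.3) ≈ 0.73440, r(5.2) ≈ -0.82783, r(6.1) ≈ -0.35823, r(7) ≈ 0.99061.
Sum = Δt · [r(3.4) + r(4.3) + r(5.2) + r(6.1) + r(7)].
Sum ≈ 0.92976.

0.92976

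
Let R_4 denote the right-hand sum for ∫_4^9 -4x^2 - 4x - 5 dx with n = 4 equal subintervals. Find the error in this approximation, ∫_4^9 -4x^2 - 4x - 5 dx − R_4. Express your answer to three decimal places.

Exact integral: ∫_4^9 f(x) dx ≈ -1041.66667.
R_4 = -1221.875.
Error ≈ -1041.66667 − (-1221.875) ≈ 180.208.

180.208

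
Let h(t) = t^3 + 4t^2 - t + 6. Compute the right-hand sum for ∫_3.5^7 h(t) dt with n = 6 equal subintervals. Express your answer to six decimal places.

Δt = (7 − 3.5)/6 = 7/12.
Right endpoints: 49/12, 14/3, 5.25, 35/6, 77/12, 7.
h(49/12) = 236209/1728, h(14/3) = 5132/27, h(5.25) = 255.703125, h(35/6) = 72311/216, h(77/12) = 740405/1728, h(7) = 538.
Sum = Δt · [h(49/12) + h(14/3) + h(5.25) + ...].
Sum ≈ 1098.836950.

1098.836950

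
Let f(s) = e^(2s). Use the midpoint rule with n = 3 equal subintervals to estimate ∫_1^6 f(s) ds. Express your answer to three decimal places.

Δs = (6 − 1)/3 = 5/3.
Midpoints: 11/6, 3.5, 31/6.
f(11/6) ≈ 39.121, f(3.5) ≈ 1096.633, f(31/6) ≈ 30740.409.
Sum = Δs · [f(11/6) + f(3.5) + f(31/6)].
Sum ≈ 53126.940.

53126.940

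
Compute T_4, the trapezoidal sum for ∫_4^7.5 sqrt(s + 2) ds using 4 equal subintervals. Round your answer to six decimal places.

9.720014

Δs = (7.5 − 4)/4 = 0.875.
f(4) ≈ 2.449490, f(4.875) ≈ 2.622022, f(5.75) ≈ 2.783882, f(6.625) ≈ 2.936835, f(7.5) ≈ 3.082207.
T_4 = (Δs/2)·[f(s_0) + 2f(s_1) + 2f(s_2) + 2f(s_3) + f(s_4)].
Sum ≈ 9.720014.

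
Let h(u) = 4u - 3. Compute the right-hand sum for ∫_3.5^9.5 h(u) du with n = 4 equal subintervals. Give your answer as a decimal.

Δu = (9.5 − 3.5)/4 = 1.5.
Right endpoints: 5, 6.5, 8, 9.5.
h(5) = 17, h(6.5) = 23, h(8) = 29, h(9.5) = 35.
Sum = Δu · [h(5) + h(6.5) + h(8) + h(9.5)].
Sum = 156.

156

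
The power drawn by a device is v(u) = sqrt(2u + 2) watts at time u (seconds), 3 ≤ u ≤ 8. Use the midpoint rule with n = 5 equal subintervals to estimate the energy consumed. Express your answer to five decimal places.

Δu = (8 − 3)/5 = 1.
Midpoints: 3.5, 4.5, 5.5, 6.5, 7.5.
v(3.5) ≈ 3.00000, v(4.5) ≈ 3.31662, v(5.5) ≈ 3.60555, v(6.5) ≈ 3.87298, v(7.5) ≈ 4.12311.
Sum = Δu · [v(3.5) + v(4.5) + v(5.5) + v(6.5) + v(7.5)].
Sum ≈ 17.91827.

17.91827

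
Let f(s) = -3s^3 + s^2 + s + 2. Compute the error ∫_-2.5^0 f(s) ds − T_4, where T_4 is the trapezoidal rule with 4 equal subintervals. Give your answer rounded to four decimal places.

Exact integral: ∫_-2.5^0 f(s) ds ≈ 36.380208.
T_4 ≈ 38.374023.
Error ≈ 36.380208 − 38.374023 ≈ -1.9938.

-1.9938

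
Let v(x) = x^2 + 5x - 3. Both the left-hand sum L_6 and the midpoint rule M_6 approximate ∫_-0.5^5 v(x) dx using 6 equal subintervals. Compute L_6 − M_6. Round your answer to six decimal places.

-22.792535

L_6 ≈ 63.90567130.
M_6 ≈ 86.69820602.
L_6 − M_6 ≈ -22.792535.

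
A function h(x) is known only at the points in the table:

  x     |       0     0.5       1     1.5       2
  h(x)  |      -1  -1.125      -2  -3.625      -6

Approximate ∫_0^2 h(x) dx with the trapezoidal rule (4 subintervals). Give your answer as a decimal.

-5.125

Δx = 0.5.
T_4 = (0.5/2)·[(-1) + 2·(-1.125) + 2·(-2) + 2·(-3.625) + (-6)] = -5.125.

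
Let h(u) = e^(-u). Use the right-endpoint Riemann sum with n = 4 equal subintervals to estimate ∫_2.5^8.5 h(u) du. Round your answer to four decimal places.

0.0353

Δu = (8.5 − 2.5)/4 = 1.5.
Right endpoints: 4, 5.5, 7, 8.5.
h(4) ≈ 0.0183, h(5.5) ≈ 0.0041, h(7) ≈ 0.0009, h(8.5) ≈ 0.0002.
Sum = Δu · [h(4) + h(5.5) + h(7) + h(8.5)].
Sum ≈ 0.0353.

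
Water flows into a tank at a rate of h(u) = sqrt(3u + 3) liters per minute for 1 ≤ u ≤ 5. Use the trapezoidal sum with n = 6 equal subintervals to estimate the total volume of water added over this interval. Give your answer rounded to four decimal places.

Δu = (5 − 1)/6 = 2/3.
h(1) ≈ 2.4495, h(5/3) ≈ 2.8284, h(7/3) ≈ 3.1623, h(3) ≈ 3.4641, h(11/3) ≈ 3.7417, h(13/3) ≈ 4.0000, h(5) ≈ 4.2426.
T_6 = (Δu/2)·[h(u_0) + 2h(u_1) + ... + 2h(u_{5}) + h(u_6)].
Sum ≈ 13.6950.

13.6950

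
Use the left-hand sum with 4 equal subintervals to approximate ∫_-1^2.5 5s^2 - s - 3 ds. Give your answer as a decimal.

Δs = (2.5 − (-1))/4 = 0.875.
Left endpoints: -1, -0.125, 0.75, 1.625.
f(-1) = 3, f(-0.125) = -2.796875, f(0.75) = -0.9375, f(1.625) = 8.578125.
Sum = Δs · [f(-1) + f(-0.125) + f(0.75) + f(1.625)].
Sum = 6.86328125.

6.86328125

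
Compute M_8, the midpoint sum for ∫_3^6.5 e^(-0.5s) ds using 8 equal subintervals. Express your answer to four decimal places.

Δs = (6.5 − 3)/8 = 0.4375.
Midpoints: 3.21875, 3.65625, 4.09375, 4.53125, 4.96875, 5.40625, 5.84375, 6.28125.
f(3.21875) ≈ 0.2000, f(3.65625) ≈ 0.1607, f(4.09375) ≈ 0.1291, f(4.53125) ≈ 0.1038, f(4.96875) ≈ 0.0834, f(5.40625) ≈ 0.0670, f(5.84375) ≈ 0.0538, f(6.28125) ≈ 0.0433.
Sum = Δs · [f(3.21875) + f(3.65625) + f(4.09375) + ...].
Sum ≈ 0.3680.

0.3680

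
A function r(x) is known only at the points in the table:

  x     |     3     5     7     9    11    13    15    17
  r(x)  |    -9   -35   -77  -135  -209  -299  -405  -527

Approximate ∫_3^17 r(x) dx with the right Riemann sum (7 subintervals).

Δx = 2.
Sum = 2·[(-35) + (-77) + (-135) + (-209) + (-299) + (-405) + (-527)] = -3374.

-3374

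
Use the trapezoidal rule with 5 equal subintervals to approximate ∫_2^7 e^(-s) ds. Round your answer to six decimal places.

0.145443

Δs = (7 − 2)/5 = 1.
f(2) ≈ 0.135335, f(3) ≈ 0.049787, f(4) ≈ 0.018316, f(5) ≈ 0.006738, f(6) ≈ 0.002479, f(7) ≈ 0.000912.
T_5 = (Δs/2)·[f(s_0) + 2f(s_1) + ... + 2f(s_{4}) + f(s_5)].
Sum ≈ 0.145443.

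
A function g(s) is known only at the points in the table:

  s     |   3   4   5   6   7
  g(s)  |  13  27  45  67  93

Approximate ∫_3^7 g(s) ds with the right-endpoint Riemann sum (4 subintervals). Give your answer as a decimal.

Δs = 1.
Sum = 1·[27 + 45 + 67 + 93] = 232.

232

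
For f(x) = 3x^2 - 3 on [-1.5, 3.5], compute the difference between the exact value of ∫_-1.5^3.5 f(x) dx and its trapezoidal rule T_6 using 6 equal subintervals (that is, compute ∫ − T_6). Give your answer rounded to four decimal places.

Exact integral: ∫_-1.5^3.5 f(x) dx = 31.25.
T_6 ≈ 32.986111.
Error ≈ 31.25 − 32.986111 ≈ -1.7361.

-1.7361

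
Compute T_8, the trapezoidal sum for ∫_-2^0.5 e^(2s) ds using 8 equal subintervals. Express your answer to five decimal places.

1.39364

Δs = (0.5 − (-2))/8 = 0.3125.
f(-2) ≈ 0.01832, f(-1.6875) ≈ 0.03422, f(-1.375) ≈ 0.06393, f(-1.0625) ≈ 0.11943, f(-0.75) ≈ 0.22313, f(-0.4375) ≈ 0.41686, f(-0.125) ≈ 0.77880, f(0.1875) ≈ 1.45499, f(0.5) ≈ 2.71828.
T_8 = (Δs/2)·[f(s_0) + 2f(s_1) + ... + 2f(s_{7}) + f(s_8)].
Sum ≈ 1.39364.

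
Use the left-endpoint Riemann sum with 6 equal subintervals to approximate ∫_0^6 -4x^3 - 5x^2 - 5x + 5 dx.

Δx = (6 − 0)/6 = 1.
Left endpoints: 0, 1, 2, 3, 4, 5.
f(0) = 5, f(1) = -9, f(2) = -57, f(3) = -163, f(4) = -351, f(5) = -645.
Sum = Δx · [f(0) + f(1) + f(2) + ...].
Sum = -1220.

-1220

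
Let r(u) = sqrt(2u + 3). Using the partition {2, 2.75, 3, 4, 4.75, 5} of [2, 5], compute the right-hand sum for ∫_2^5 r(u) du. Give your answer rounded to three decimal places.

Subinterval widths: 0.75, 0.25, 1, 0.75, 0.25.
Right endpoints: 2.75, 3, 4, 4.75, 5.
r(2.75) ≈ 2.915, r(3) ≈ 3.000, r(4) ≈ 3.317, r(4.75) ≈ 3.536, r(5) ≈ 3.606.
Sum = Σ Δu_i · r(u_i).
Sum ≈ 9.806.

9.806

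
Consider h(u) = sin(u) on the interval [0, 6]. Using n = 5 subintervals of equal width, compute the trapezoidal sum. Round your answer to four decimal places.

Δu = (6 − 0)/5 = 1.2.
h(0) ≈ 0.0000, h(1.2) ≈ 0.9320, h(2.4) ≈ 0.6755, h(3.6) ≈ -0.4425, h(4.8) ≈ -0.9962, h(6) ≈ -0.2794.
T_5 = (Δu/2)·[h(u_0) + 2h(u_1) + ... + 2h(u_{4}) + h(u_5)].
Sum ≈ 0.0349.

0.0349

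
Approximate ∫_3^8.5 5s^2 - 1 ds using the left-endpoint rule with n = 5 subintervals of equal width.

Δs = (8.5 − 3)/5 = 1.1.
Left endpoints: 3, 4.1, 5.2, 6.3, 7.4.
f(3) = 44, f(4.1) = 83.05, f(5.2) = 134.2, f(6.3) = 197.45, f(7.4) = 272.8.
Sum = Δs · [f(3) + f(4.1) + f(5.2) + f(6.3) + f(7.4)].
Sum = 804.65.

804.65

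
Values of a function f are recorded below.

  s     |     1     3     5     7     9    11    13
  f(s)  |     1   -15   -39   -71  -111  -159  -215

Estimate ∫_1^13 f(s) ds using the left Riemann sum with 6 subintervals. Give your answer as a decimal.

-788

Δs = 2.
Sum = 2·[1 + (-15) + (-39) + (-71) + (-111) + (-159)] = -788.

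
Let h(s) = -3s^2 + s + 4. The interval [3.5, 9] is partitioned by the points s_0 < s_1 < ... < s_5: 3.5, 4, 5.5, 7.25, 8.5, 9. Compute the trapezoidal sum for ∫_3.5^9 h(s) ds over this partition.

Subinterval widths: 0.5, 1.5, 1.75, 1.25, 0.5.
h(3.5) = -29.25, h(4) = -40, h(5.5) = -81.25, h(7.25) = -146.4375, h(8.5) = -204.25, h(9) = -230.
On each subinterval the trapezoid contributes (Δs_i/2)·[h(s_{i-1}) + h(s_i)].
Sum = -635.21875.

-635.21875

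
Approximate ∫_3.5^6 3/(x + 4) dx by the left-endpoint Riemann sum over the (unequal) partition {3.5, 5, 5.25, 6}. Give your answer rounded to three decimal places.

Subinterval widths: 1.5, 0.25, 0.75.
Left endpoints: 3.5, 5, 5.25.
f(3.5) = 0.4, f(5) = 1/3, f(5.25) = 12/37.
Sum = Σ Δx_i · f(x_i).
Sum ≈ 0.927.

0.927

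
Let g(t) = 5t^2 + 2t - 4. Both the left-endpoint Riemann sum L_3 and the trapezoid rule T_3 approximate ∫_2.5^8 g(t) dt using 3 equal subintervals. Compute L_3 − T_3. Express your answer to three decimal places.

-274.771

L_3 ≈ 603.67593.
T_3 ≈ 878.44676.
L_3 − T_3 ≈ -274.771.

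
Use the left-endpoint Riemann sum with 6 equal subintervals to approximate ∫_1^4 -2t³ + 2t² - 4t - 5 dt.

-105.125

Δt = (4 − 1)/6 = 0.5.
Left endpoints: 1, 1.5, 2, 2.5, 3, 3.5.
f(1) = -9, f(1.5) = -13.25, f(2) = -21, f(2.5) = -33.75, f(3) = -53, f(3.5) = -80.25.
Sum = Δt · [f(1) + f(1.5) + f(2) + ...].
Sum = -105.125.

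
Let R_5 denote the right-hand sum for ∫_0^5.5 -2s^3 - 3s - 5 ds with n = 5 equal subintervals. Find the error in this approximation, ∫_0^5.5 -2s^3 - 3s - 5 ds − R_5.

210.38875

Exact integral: ∫_0^5.5 f(s) ds = -530.40625.
R_5 = -740.795.
Error = -530.40625 − (-740.795) = 210.38875.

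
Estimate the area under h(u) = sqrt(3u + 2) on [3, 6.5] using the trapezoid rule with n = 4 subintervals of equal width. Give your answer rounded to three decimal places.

Δu = (6.5 − 3)/4 = 0.875.
h(3) ≈ 3.317, h(3.875) ≈ 3.691, h(4.75) ≈ 4.031, h(5.625) ≈ 4.345, h(6.5) ≈ 4.637.
T_4 = (Δu/2)·[h(u_0) + 2h(u_1) + 2h(u_2) + 2h(u_3) + h(u_4)].
Sum ≈ 14.038.

14.038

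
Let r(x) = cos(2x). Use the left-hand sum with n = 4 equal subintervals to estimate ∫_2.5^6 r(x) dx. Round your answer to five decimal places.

-0.09077

Δx = (6 − 2.5)/4 = 0.875.
Left endpoints: 2.5, 3.375, 4.25, 5.125.
r(2.5) ≈ 0.28366, r(3.375) ≈ 0.89301, r(4.25) ≈ -0.60201, r(5.125) ≈ -0.67839.
Sum = Δx · [r(2.5) + r(3.375) + r(4.25) + r(5.125)].
Sum ≈ -0.09077.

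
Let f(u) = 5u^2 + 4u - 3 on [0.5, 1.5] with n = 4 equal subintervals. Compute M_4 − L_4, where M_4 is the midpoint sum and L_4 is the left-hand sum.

1.671875

M_4 = 6.390625.
L_4 = 4.71875.
M_4 − L_4 = 1.671875.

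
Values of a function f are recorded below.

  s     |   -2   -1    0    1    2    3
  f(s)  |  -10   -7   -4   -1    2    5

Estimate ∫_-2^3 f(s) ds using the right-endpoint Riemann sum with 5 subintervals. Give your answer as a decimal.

Δs = 1.
Sum = 1·[(-7) + (-4) + (-1) + 2 + 5] = -5.

-5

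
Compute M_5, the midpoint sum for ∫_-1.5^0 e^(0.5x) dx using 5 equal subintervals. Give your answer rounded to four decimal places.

1.0543

Δx = (0 − (-1.5))/5 = 0.3.
Midpoints: -1.35, -1.05, -0.75, -0.45, -0.15.
f(-1.35) ≈ 0.5092, f(-1.05) ≈ 0.5916, f(-0.75) ≈ 0.6873, f(-0.45) ≈ 0.7985, f(-0.15) ≈ 0.9277.
Sum = Δx · [f(-1.35) + f(-1.05) + f(-0.75) + f(-0.45) + f(-0.15)].
Sum ≈ 1.0543.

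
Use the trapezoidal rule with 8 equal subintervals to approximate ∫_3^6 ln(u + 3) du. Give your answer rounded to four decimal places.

6.0238

Δu = (6 − 3)/8 = 0.375.
f(3) ≈ 1.7918, f(3.375) ≈ 1.8524, f(3.75) ≈ 1.9095, f(4.125) ≈ 1.9636, f(4.5) ≈ 2.0149, f(4.875) ≈ 2.0637, f(5.25) ≈ 2.1102, f(5.625) ≈ 2.1547, f(6) ≈ 2.1972.
T_8 = (Δu/2)·[f(u_0) + 2f(u_1) + ... + 2f(u_{7}) + f(u_8)].
Sum ≈ 6.0238.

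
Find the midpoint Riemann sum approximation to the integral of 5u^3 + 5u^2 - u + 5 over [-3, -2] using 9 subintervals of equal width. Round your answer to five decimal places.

Δu = (-2 − (-3))/9 = 1/9.
Midpoints: -53/18, -17/6, -49/18, -47/18, -2.5, -43/18, -41/18, -13/6, -37/18.
f(-53/18) = -445243/5832, f(-17/6) = -14203/216, f(-49/18) = -327119/5832, f(-47/18) = -275917/5832, f(-2.5) = -39.375, f(-43/18) = -188033/5832, f(-41/18) = -150871/5832, f(-13/6) = -4367/216, f(-37/18) = -88907/5832.
Sum = Δu · [f(-53/18) + f(-17/6) + f(-49/18) + ...].
Sum ≈ -42.04990.

-42.04990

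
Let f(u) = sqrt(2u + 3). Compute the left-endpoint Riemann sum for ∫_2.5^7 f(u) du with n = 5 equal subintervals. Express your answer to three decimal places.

Δu = (7 − 2.5)/5 = 0.9.
Left endpoints: 2.5, 3.4, 4.3, 5.2, 6.1.
f(2.5) ≈ 2.828, f(3.4) ≈ 3.130, f(4.3) ≈ 3.406, f(5.2) ≈ 3.661, f(6.1) ≈ 3.899.
Sum = Δu · [f(2.5) + f(3.4) + f(4.3) + f(5.2) + f(6.1)].
Sum ≈ 15.232.

15.232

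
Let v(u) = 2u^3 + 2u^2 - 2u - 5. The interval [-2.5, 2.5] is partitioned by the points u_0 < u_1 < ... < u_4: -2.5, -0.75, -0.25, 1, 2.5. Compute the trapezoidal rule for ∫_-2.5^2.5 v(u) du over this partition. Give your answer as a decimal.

Subinterval widths: 1.75, 0.5, 1.25, 1.5.
v(-2.5) = -18.75, v(-0.75) = -3.21875, v(-0.25) = -4.40625, v(1) = -3, v(2.5) = 33.75.
On each subinterval the trapezoid contributes (Δu_i/2)·[v(u_{i-1}) + v(u_i)].
Sum = -2.6953125.

-2.6953125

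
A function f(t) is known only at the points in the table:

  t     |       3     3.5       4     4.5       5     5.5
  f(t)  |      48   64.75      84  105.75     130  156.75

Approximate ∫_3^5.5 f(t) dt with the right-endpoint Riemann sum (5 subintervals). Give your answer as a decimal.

Δt = 0.5.
Sum = 0.5·[64.75 + 84 + 105.75 + 130 + 156.75] = 270.625.

270.625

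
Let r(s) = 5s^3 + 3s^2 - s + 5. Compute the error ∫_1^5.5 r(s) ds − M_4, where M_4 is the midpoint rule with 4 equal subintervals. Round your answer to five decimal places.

Exact integral: ∫_1^5.5 r(s) ds = 1315.828125.
M_4 ≈ 1291.2670898.
Error ≈ 1315.828125 − 1291.2670898 ≈ 24.56104.

24.56104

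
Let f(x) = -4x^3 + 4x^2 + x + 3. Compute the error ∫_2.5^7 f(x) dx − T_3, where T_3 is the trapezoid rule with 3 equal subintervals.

Exact integral: ∫_2.5^7 f(x) dx = -1890.5625.
T_3 = -1980.
Error = -1890.5625 − (-1980) = 89.4375.

89.4375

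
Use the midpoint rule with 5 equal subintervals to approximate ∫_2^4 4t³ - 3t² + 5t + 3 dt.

219.12

Δt = (4 − 2)/5 = 0.4.
Midpoints: 2.2, 2.6, 3, 3.4, 3.8.
f(2.2) = 42.072, f(2.6) = 66.024, f(3) = 99, f(3.4) = 142.536, f(3.8) = 198.168.
Sum = Δt · [f(2.2) + f(2.6) + f(3) + f(3.4) + f(3.8)].
Sum = 219.12.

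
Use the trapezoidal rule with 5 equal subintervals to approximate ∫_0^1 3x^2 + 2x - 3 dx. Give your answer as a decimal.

-0.98

Δx = (1 − 0)/5 = 0.2.
f(0) = -3, f(0.2) = -2.48, f(0.4) = -1.72, f(0.6) = -0.72, f(0.8) = 0.52, f(1) = 2.
T_5 = (Δx/2)·[f(x_0) + 2f(x_1) + ... + 2f(x_{4}) + f(x_5)].
Sum = -0.98.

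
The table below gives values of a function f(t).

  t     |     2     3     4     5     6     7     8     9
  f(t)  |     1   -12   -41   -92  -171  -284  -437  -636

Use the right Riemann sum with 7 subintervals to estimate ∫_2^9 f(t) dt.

-1673

Δt = 1.
Sum = 1·[(-12) + (-41) + (-92) + (-171) + (-284) + (-437) + (-636)] = -1673.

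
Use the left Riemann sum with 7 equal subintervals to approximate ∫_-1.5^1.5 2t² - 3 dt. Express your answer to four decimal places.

-4.3163

Δt = (1.5 − (-1.5))/7 = 3/7.
Left endpoints: -1.5, -15/14, -9/14, -3/14, 3/14, 9/14, 15/14.
f(-1.5) = 1.5, f(-15/14) = -69/98, f(-9/14) = -213/98, f(-3/14) = -285/98, f(3/14) = -285/98, f(9/14) = -213/98, f(15/14) = -69/98.
Sum = Δt · [f(-1.5) + f(-15/14) + f(-9/14) + ...].
Sum ≈ -4.3163.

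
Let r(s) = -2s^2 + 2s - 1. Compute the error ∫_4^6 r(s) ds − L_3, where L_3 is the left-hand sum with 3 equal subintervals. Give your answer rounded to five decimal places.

-11.70370

Exact integral: ∫_4^6 r(s) ds ≈ -83.3333333.
L_3 ≈ -71.6296296.
Error ≈ -83.3333333 − (-71.6296296) ≈ -11.70370.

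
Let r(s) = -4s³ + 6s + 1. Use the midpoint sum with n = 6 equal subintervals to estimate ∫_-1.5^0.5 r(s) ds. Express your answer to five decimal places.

Δs = (0.5 − (-1.5))/6 = 1/3.
Midpoints: -4/3, -1, -2/3, -1/3, 0, 1/3.
r(-4/3) = 67/27, r(-1) = -1, r(-2/3) = -49/27, r(-1/3) = -23/27, r(0) = 1, r(1/3) = 77/27.
Sum = Δs · [r(-4/3) + r(-1) + r(-2/3) + ...].
Sum ≈ 0.88889.

0.88889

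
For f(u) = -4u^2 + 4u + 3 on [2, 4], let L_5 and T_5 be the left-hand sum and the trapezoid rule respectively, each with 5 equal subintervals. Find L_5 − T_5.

L_5 = -36.88.
T_5 = -44.88.
L_5 − T_5 = 8.

8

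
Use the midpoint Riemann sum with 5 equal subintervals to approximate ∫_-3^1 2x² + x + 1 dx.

Δx = (1 − (-3))/5 = 0.8.
Midpoints: -2.6, -1.8, -1, -0.2, 0.6.
f(-2.6) = 11.92, f(-1.8) = 5.68, f(-1) = 2, f(-0.2) = 0.88, f(0.6) = 2.32.
Sum = Δx · [f(-2.6) + f(-1.8) + f(-1) + f(-0.2) + f(0.6)].
Sum = 18.24.

18.24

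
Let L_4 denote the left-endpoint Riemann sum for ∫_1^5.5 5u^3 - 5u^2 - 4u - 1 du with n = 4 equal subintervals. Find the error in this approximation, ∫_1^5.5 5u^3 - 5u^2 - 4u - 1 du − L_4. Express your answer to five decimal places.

331.19824

Exact integral: ∫_1^5.5 f(u) du = 803.953125.
L_4 ≈ 472.7548828.
Error ≈ 803.953125 − 472.7548828 ≈ 331.19824.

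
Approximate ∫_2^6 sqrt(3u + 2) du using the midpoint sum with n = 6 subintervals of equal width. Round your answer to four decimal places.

14.8514

Δu = (6 − 2)/6 = 2/3.
Midpoints: 7/3, 3, 11/3, 13/3, 5, 17/3.
f(7/3) ≈ 3.0000, f(3) ≈ 3.3166, f(11/3) ≈ 3.6056, f(13/3) ≈ 3.8730, f(5) ≈ 4.1231, f(17/3) ≈ 4.3589.
Sum = Δu · [f(7/3) + f(3) + f(11/3) + ...].
Sum ≈ 14.8514.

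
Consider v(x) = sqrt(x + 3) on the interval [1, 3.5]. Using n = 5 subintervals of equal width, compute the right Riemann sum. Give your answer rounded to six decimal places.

5.850798

Δx = (3.5 − 1)/5 = 0.5.
Right endpoints: 1.5, 2, 2.5, 3, 3.5.
v(1.5) ≈ 2.121320, v(2) ≈ 2.236068, v(2.5) ≈ 2.345208, v(3) ≈ 2.449490, v(3.5) ≈ 2.549510.
Sum = Δx · [v(1.5) + v(2) + v(2.5) + v(3) + v(3.5)].
Sum ≈ 5.850798.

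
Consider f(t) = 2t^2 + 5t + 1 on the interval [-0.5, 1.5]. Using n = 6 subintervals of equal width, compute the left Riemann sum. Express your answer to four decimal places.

Δt = (1.5 − (-0.5))/6 = 1/3.
Left endpoints: -0.5, -1/6, 1/6, 0.5, 5/6, 7/6.
f(-0.5) = -1, f(-1/6) = 2/9, f(1/6) = 17/9, f(0.5) = 4, f(5/6) = 59/9, f(7/6) = 86/9.
Sum = Δt · [f(-0.5) + f(-1/6) + f(1/6) + ...].
Sum ≈ 7.0741.

7.0741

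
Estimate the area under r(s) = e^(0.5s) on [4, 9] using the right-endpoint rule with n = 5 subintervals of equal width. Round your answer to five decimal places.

209.99876

Δs = (9 − 4)/5 = 1.
Right endpoints: 5, 6, 7, 8, 9.
r(5) ≈ 12.18249, r(6) ≈ 20.08554, r(7) ≈ 33.11545, r(8) ≈ 54.59815, r(9) ≈ 90.01713.
Sum = Δs · [r(5) + r(6) + r(7) + r(8) + r(9)].
Sum ≈ 209.99876.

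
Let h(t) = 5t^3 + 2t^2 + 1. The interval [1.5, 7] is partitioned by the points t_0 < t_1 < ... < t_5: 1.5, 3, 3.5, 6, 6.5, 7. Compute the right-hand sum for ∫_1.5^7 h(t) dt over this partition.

4869.75

Subinterval widths: 1.5, 0.5, 2.5, 0.5, 0.5.
Right endpoints: 3, 3.5, 6, 6.5, 7.
h(3) = 154, h(3.5) = 239.875, h(6) = 1153, h(6.5) = 1458.625, h(7) = 1814.
Sum = Σ Δt_i · h(t_i).
Sum = 4869.75.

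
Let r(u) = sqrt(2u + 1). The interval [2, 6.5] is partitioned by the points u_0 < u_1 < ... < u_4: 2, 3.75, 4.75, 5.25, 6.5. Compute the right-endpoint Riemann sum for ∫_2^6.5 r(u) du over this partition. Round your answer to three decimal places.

14.715

Subinterval widths: 1.75, 1, 0.5, 1.25.
Right endpoints: 3.75, 4.75, 5.25, 6.5.
r(3.75) ≈ 2.915, r(4.75) ≈ 3.240, r(5.25) ≈ 3.391, r(6.5) ≈ 3.742.
Sum = Σ Δu_i · r(u_i).
Sum ≈ 14.715.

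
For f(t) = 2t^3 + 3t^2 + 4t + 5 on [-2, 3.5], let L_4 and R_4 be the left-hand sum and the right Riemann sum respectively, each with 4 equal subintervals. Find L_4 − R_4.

-204.1875

L_4 ≈ 72.810547.
R_4 ≈ 276.998047.
L_4 − R_4 = -204.1875.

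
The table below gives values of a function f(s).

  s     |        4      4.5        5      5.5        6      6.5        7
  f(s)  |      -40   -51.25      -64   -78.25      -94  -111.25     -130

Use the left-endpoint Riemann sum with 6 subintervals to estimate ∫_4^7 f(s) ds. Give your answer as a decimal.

-219.375

Δs = 0.5.
Sum = 0.5·[(-40) + (-51.25) + (-64) + (-78.25) + (-94) + (-111.25)] = -219.375.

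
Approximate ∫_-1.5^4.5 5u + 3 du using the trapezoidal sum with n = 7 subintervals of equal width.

63

Δu = (4.5 − (-1.5))/7 = 6/7.
f(-1.5) = -4.5, f(-9/14) = -3/14, f(3/14) = 57/14, f(15/14) = 117/14, f(27/14) = 177/14, f(39/14) = 237/14, f(51/14) = 297/14, f(4.5) = 25.5.
T_7 = (Δu/2)·[f(u_0) + 2f(u_1) + ... + 2f(u_{6}) + f(u_7)].
Sum = 63.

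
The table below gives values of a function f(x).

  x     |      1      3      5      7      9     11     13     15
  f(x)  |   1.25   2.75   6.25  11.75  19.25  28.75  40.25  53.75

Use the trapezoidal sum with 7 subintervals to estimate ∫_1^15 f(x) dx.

273

Δx = 2.
T_7 = (2/2)·[1.25 + 2·2.75 + 2·6.25 + 2·11.75 + 2·19.25 + 2·28.75 + 2·40.25 + 53.75] = 273.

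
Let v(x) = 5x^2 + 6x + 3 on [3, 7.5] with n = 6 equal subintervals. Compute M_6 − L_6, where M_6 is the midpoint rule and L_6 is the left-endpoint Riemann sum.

95.5546875

M_6 = 812.3203125.
L_6 = 716.765625.
M_6 − L_6 = 95.5546875.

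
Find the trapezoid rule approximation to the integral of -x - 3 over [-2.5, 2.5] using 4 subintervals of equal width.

-15

Δx = (2.5 − (-2.5))/4 = 1.25.
f(-2.5) = -0.5, f(-1.25) = -1.75, f(0) = -3, f(1.25) = -4.25, f(2.5) = -5.5.
T_4 = (Δx/2)·[f(x_0) + 2f(x_1) + 2f(x_2) + 2f(x_3) + f(x_4)].
Sum = -15.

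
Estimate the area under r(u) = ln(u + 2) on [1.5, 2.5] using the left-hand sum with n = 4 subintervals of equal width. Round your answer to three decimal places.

1.352

Δu = (2.5 − 1.5)/4 = 0.25.
Left endpoints: 1.5, 1.75, 2, 2.25.
r(1.5) ≈ 1.253, r(1.75) ≈ 1.322, r(2) ≈ 1.386, r(2.25) ≈ 1.447.
Sum = Δu · [r(1.5) + r(1.75) + r(2) + r(2.25)].
Sum ≈ 1.352.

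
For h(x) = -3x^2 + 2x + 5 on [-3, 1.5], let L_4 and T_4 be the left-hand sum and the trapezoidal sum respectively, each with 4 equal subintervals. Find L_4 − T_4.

-16.453125

L_4 = -33.92578125.
T_4 = -17.47265625.
L_4 − T_4 = -16.453125.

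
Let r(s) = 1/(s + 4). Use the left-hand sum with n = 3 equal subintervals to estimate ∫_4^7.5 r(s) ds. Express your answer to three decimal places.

0.386

Δs = (7.5 − 4)/3 = 7/6.
Left endpoints: 4, 31/6, 19/3.
r(4) = 0.125, r(31/6) = 6/55, r(19/3) = 3/31.
Sum = Δs · [r(4) + r(31/6) + r(19/3)].
Sum ≈ 0.386.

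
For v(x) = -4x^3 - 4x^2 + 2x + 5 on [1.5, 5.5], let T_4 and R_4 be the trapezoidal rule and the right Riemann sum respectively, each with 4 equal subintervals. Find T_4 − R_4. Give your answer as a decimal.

T_4 = -1110.
R_4 = -1488.
T_4 − R_4 = 378.

378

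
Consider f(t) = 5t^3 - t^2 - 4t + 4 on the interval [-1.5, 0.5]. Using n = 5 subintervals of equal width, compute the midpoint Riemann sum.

Δt = (0.5 − (-1.5))/5 = 0.4.
Midpoints: -1.3, -0.9, -0.5, -0.1, 0.3.
f(-1.3) = -3.475, f(-0.9) = 3.145, f(-0.5) = 5.125, f(-0.1) = 4.385, f(0.3) = 2.845.
Sum = Δt · [f(-1.3) + f(-0.9) + f(-0.5) + f(-0.1) + f(0.3)].
Sum = 4.81.

4.81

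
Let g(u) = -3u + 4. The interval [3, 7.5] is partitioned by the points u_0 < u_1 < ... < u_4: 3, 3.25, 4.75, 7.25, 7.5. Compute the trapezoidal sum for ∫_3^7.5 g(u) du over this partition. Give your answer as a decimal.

-52.875

Subinterval widths: 0.25, 1.5, 2.5, 0.25.
g(3) = -5, g(3.25) = -5.75, g(4.75) = -10.25, g(7.25) = -17.75, g(7.5) = -18.5.
On each subinterval the trapezoid contributes (Δu_i/2)·[g(u_{i-1}) + g(u_i)].
Sum = -52.875.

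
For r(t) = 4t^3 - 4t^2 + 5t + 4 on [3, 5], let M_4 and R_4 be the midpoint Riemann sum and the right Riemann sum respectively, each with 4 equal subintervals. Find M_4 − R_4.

-90

M_4 = 459.5.
R_4 = 549.5.
M_4 − R_4 = -90.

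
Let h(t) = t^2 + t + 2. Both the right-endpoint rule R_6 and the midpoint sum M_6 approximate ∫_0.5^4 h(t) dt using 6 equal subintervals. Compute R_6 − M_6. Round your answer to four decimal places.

5.9123

R_6 ≈ 41.979745.
M_6 ≈ 36.067419.
R_6 − M_6 ≈ 5.9123.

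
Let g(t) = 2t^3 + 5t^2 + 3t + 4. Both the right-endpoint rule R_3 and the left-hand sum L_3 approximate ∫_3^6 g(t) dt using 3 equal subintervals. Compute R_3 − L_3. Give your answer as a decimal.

R_3 = 1252.
L_3 = 730.
R_3 − L_3 = 522.

522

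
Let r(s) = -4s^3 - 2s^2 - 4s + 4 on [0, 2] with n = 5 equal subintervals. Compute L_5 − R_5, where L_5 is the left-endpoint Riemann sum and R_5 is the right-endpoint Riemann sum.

19.2

L_5 = -12.48.
R_5 = -31.68.
L_5 − R_5 = 19.2.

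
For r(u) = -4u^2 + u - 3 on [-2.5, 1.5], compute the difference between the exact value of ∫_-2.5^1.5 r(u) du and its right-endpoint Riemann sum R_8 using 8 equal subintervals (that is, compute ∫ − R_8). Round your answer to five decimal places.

Exact integral: ∫_-2.5^1.5 r(u) du ≈ -39.3333333.
R_8 = -35.
Error ≈ -39.3333333 − (-35) ≈ -4.33333.

-4.33333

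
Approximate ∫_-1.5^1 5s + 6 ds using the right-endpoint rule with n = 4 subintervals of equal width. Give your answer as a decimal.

Δs = (1 − (-1.5))/4 = 0.625.
Right endpoints: -0.875, -0.25, 0.375, 1.
f(-0.875) = 1.625, f(-0.25) = 4.75, f(0.375) = 7.875, f(1) = 11.
Sum = Δs · [f(-0.875) + f(-0.25) + f(0.375) + f(1)].
Sum = 15.78125.

15.78125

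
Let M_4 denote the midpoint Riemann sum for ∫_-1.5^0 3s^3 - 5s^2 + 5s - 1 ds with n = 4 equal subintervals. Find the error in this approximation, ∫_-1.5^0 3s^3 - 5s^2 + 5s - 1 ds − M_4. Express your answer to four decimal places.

Exact integral: ∫_-1.5^0 f(s) ds = -16.546875.
M_4 ≈ -16.340332.
Error ≈ -16.546875 − (-16.340332) ≈ -0.2065.

-0.2065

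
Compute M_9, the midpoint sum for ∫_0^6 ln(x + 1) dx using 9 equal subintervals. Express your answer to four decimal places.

7.6368

Δx = (6 − 0)/9 = 2/3.
Midpoints: 1/3, 1, 5/3, 7/3, 3, 11/3, 13/3, 5, 17/3.
f(1/3) ≈ 0.2877, f(1) ≈ 0.6931, f(5/3) ≈ 0.9808, f(7/3) ≈ 1.2040, f(3) ≈ 1.3863, f(11/3) ≈ 1.5404, f(13/3) ≈ 1.6740, f(5) ≈ 1.7918, f(17/3) ≈ 1.8971.
Sum = Δx · [f(1/3) + f(1) + f(5/3) + ...].
Sum ≈ 7.6368.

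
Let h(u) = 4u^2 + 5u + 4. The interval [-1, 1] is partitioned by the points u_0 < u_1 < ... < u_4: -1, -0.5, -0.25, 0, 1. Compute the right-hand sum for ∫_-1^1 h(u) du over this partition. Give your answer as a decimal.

16

Subinterval widths: 0.5, 0.25, 0.25, 1.
Right endpoints: -0.5, -0.25, 0, 1.
h(-0.5) = 2.5, h(-0.25) = 3, h(0) = 4, h(1) = 13.
Sum = Σ Δu_i · h(u_i).
Sum = 16.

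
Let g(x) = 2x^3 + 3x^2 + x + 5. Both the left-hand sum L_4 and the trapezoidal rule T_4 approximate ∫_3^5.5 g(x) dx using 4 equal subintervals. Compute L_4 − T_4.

L_4 ≈ 476.357422.
T_4 ≈ 584.169922.
L_4 − T_4 = -107.8125.

-107.8125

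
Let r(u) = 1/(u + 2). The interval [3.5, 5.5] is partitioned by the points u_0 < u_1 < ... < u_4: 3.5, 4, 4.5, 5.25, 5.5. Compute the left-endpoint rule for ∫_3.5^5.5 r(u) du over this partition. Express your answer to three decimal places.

0.324

Subinterval widths: 0.5, 0.5, 0.75, 0.25.
Left endpoints: 3.5, 4, 4.5, 5.25.
r(3.5) = 2/11, r(4) = 1/6, r(4.5) = 2/13, r(5.25) = 4/29.
Sum = Σ Δu_i · r(u_i).
Sum ≈ 0.324.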